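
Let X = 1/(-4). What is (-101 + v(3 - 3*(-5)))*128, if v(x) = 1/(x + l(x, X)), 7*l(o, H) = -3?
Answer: -1589248/123 ≈ -12921.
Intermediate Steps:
X = -¼ ≈ -0.25000
l(o, H) = -3/7 (l(o, H) = (⅐)*(-3) = -3/7)
v(x) = 1/(-3/7 + x) (v(x) = 1/(x - 3/7) = 1/(-3/7 + x))
(-101 + v(3 - 3*(-5)))*128 = (-101 + 7/(-3 + 7*(3 - 3*(-5))))*128 = (-101 + 7/(-3 + 7*(3 + 15)))*128 = (-101 + 7/(-3 + 7*18))*128 = (-101 + 7/(-3 + 126))*128 = (-101 + 7/123)*128 = -12416/123*128 = -1589248/123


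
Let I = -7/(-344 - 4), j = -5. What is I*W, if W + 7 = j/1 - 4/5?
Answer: -112/435 ≈ -0.25747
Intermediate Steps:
W = -64/5 (W = -7 + (-5/1 - 4/5) = -7 + (-5*1 - 4*1/5) = -7 + (-5 - 4/5) = -7 - 29/5 = -64/5 ≈ -12.800)
I = 7/348 (I = -7/(-348) = -7*(-1/348) = 7/348 ≈ 0.020115)
I*W = (7/348)*(-64/5) = -112/435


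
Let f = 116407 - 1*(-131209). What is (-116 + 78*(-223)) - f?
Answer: -265126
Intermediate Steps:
f = 247616 (f = 116407 + 131209 = 247616)
(-116 + 78*(-223)) - f = (-116 + 78*(-223)) - 1*247616 = (-116 - 17394) - 247616 = -17510 - 247616 = -265126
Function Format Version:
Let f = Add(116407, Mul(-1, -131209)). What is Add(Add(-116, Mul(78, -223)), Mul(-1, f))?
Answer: -265126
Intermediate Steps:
f = 247616 (f = Add(116407, 131209) = 247616)
Add(Add(-116, Mul(78, -223)), Mul(-1, f)) = Add(Add(-116, Mul(78, -223)), Mul(-1, 247616)) = Add(Add(-116, -17394), -247616) = Add(-17510, -247616) = -265126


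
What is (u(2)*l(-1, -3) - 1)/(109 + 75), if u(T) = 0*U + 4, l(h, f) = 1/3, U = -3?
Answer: 1/552 ≈ 0.0018116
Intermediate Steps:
l(h, f) = ⅓
u(T) = 4 (u(T) = 0*(-3) + 4 = 0 + 4 = 4)
(u(2)*l(-1, -3) - 1)/(109 + 75) = (4*(⅓) - 1)/(109 + 75) = (4/3 - 1)/184 = (⅓)*(1/184) = 1/552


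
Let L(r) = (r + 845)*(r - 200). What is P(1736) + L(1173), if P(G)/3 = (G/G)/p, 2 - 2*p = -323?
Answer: 638142056/325 ≈ 1.9635e+6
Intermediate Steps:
p = 325/2 (p = 1 - ½*(-323) = 1 + 323/2 = 325/2 ≈ 162.50)
L(r) = (-200 + r)*(845 + r) (L(r) = (845 + r)*(-200 + r) = (-200 + r)*(845 + r))
P(G) = 6/325 (P(G) = 3*((G/G)/(325/2)) = 3*(1*(2/325)) = 3*(2/325) = 6/325)
P(1736) + L(1173) = 6/325 + (-169000 + 1173² + 645*1173) = 6/325 + (-169000 + 1375929 + 756585) = 6/325 + 1963514 = 638142056/325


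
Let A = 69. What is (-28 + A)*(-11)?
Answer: -451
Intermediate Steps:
(-28 + A)*(-11) = (-28 + 69)*(-11) = 41*(-11) = -451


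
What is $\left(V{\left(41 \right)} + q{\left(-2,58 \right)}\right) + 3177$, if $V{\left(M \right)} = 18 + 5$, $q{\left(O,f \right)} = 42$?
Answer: $3242$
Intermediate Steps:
$V{\left(M \right)} = 23$
$\left(V{\left(41 \right)} + q{\left(-2,58 \right)}\right) + 3177 = \left(23 + 42\right) + 3177 = 65 + 3177 = 3242$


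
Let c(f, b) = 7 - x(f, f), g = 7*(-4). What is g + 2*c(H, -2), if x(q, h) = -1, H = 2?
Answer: -12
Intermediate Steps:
g = -28
c(f, b) = 8 (c(f, b) = 7 - 1*(-1) = 7 + 1 = 8)
g + 2*c(H, -2) = -28 + 2*8 = -28 + 16 = -12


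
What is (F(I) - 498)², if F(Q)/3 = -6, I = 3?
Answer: 266256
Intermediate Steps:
F(Q) = -18 (F(Q) = 3*(-6) = -18)
(F(I) - 498)² = (-18 - 498)² = (-516)² = 266256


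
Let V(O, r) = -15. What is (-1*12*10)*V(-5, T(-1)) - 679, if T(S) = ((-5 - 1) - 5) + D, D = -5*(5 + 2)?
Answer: 1121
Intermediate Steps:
D = -35 (D = -5*7 = -35)
T(S) = -46 (T(S) = ((-5 - 1) - 5) - 35 = (-6 - 5) - 35 = -11 - 35 = -46)
(-1*12*10)*V(-5, T(-1)) - 679 = (-1*12*10)*(-15) - 679 = -12*10*(-15) - 679 = -120*(-15) - 679 = 1800 - 679 = 1121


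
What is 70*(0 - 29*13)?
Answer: -26390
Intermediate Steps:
70*(0 - 29*13) = 70*(0 - 377) = 70*(-377) = -26390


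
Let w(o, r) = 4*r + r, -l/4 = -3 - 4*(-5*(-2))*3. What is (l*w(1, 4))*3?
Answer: 29520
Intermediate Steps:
l = 492 (l = -4*(-3 - 4*(-5*(-2))*3) = -4*(-3 - 40*3) = -4*(-3 - 4*30) = -4*(-3 - 120) = -4*(-123) = 492)
w(o, r) = 5*r
(l*w(1, 4))*3 = (492*(5*4))*3 = (492*20)*3 = 9840*3 = 29520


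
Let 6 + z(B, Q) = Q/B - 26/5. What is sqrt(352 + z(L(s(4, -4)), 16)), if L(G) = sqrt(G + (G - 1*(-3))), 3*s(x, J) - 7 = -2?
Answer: 2*sqrt(768930 + 1900*sqrt(57))/95 ≈ 18.632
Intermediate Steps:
s(x, J) = 5/3 (s(x, J) = 7/3 + (1/3)*(-2) = 7/3 - 2/3 = 5/3)
L(G) = sqrt(3 + 2*G) (L(G) = sqrt(G + (G + 3)) = sqrt(G + (3 + G)) = sqrt(3 + 2*G))
z(B, Q) = -56/5 + Q/B (z(B, Q) = -6 + (Q/B - 26/5) = -6 + (-26/5 + Q/B) = -56/5 + Q/B)
sqrt(352 + z(L(s(4, -4)), 16)) = sqrt(352 + (-56/5 + 16/(sqrt(3 + 2*(5/3))))) = sqrt(352 + (-56/5 + 16/(sqrt(3 + 10/3)))) = sqrt(352 + (-56/5 + 16/(sqrt(19/3)))) = sqrt(352 + (-56/5 + 16/((sqrt(57)/3)))) = sqrt(352 + (-56/5 + 16*(sqrt(57)/19))) = sqrt(352 + (-56/5 + 16*sqrt(57)/19)) = sqrt(1704/5 + 16*sqrt(57)/19)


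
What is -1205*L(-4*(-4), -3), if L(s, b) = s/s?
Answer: -1205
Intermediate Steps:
L(s, b) = 1
-1205*L(-4*(-4), -3) = -1205*1 = -1205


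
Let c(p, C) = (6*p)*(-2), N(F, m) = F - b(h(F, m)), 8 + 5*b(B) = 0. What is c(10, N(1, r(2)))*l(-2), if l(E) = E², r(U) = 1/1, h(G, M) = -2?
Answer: -480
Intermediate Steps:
r(U) = 1
b(B) = -8/5 (b(B) = -8/5 + (⅕)*0 = -8/5 + 0 = -8/5)
N(F, m) = 8/5 + F (N(F, m) = F - 1*(-8/5) = F + 8/5 = 8/5 + F)
c(p, C) = -12*p
c(10, N(1, r(2)))*l(-2) = -12*10*(-2)² = -120*4 = -480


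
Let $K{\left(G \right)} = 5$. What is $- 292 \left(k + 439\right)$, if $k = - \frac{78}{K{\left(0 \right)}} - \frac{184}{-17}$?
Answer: $- \frac{10777428}{85} \approx -1.2679 \cdot 10^{5}$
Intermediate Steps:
$k = - \frac{406}{85}$ ($k = - \frac{78}{5} - \frac{184}{-17} = \left(-78\right) \frac{1}{5} - - \frac{184}{17} = - \frac{78}{5} + \frac{184}{17} = - \frac{406}{85} \approx -4.7765$)
$- 292 \left(k + 439\right) = - 292 \left(- \frac{406}{85} + 439\right) = \left(-292\right) \frac{36909}{85} = - \frac{10777428}{85}$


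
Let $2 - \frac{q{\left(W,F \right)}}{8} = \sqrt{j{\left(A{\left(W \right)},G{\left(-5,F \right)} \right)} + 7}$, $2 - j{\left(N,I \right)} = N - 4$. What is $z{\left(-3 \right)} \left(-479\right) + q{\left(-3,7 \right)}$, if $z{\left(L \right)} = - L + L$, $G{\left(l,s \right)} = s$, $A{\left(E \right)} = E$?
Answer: $-16$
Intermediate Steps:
$z{\left(L \right)} = 0$
$j{\left(N,I \right)} = 6 - N$ ($j{\left(N,I \right)} = 2 - \left(N - 4\right) = 2 - \left(-4 + N\right) = 6 - N$)
$q{\left(W,F \right)} = 16 - 8 \sqrt{13 - W}$ ($q{\left(W,F \right)} = 16 - 8 \sqrt{\left(6 - W\right) + 7} = 16 - 8 \sqrt{13 - W}$)
$z{\left(-3 \right)} \left(-479\right) + q{\left(-3,7 \right)} = 0 \left(-479\right) + \left(16 - 8 \sqrt{13 - -3}\right) = 0 + \left(16 - 8 \sqrt{13 + 3}\right) = 0 + \left(16 - 8 \sqrt{16}\right) = 0 + \left(16 - 32\right) = 0 - 16 = -16$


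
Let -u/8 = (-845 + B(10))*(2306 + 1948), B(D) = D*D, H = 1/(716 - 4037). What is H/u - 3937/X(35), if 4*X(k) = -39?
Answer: 441994405458227/1094601334320 ≈ 403.79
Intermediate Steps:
H = -1/3321 (H = 1/(-3321) = -1/3321 ≈ -0.00030111)
B(D) = D²
X(k) = -39/4 (X(k) = (¼)*(-39) = -39/4)
u = 25353840 (u = -8*(-845 + 10²)*(2306 + 1948) = -8*(-845 + 100)*4254 = -(-5960)*4254 = -8*(-3169230) = 25353840)
H/u - 3937/X(35) = -1/3321/25353840 - 3937/(-39/4) = -1/3321*1/25353840 - 3937*(-4/39) = -1/84200102640 + 15748/39 = 441994405458227/1094601334320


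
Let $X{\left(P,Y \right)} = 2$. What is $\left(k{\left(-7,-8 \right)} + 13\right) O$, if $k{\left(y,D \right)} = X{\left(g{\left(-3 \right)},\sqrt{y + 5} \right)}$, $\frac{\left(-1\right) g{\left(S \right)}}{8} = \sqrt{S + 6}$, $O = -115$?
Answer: $-1725$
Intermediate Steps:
$g{\left(S \right)} = - 8 \sqrt{6 + S}$ ($g{\left(S \right)} = - 8 \sqrt{S + 6} = - 8 \sqrt{6 + S}$)
$k{\left(y,D \right)} = 2$
$\left(k{\left(-7,-8 \right)} + 13\right) O = \left(2 + 13\right) \left(-115\right) = 15 \left(-115\right) = -1725$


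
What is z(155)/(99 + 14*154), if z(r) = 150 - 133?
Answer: 17/2255 ≈ 0.0075388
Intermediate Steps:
z(r) = 17
z(155)/(99 + 14*154) = 17/(99 + 14*154) = 17/(99 + 2156) = 17/2255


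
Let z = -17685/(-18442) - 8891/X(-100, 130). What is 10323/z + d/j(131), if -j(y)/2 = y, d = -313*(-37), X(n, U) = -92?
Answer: 1335543851231/21692924302 ≈ 61.566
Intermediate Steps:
d = 11581
j(y) = -2*y
z = 82797421/848332 (z = -17685/(-18442) - 8891/(-92) = -17685*(-1/18442) - 8891*(-1/92) = 17685/18442 + 8891/92 = 82797421/848332 ≈ 97.600)
10323/z + d/j(131) = 10323/(82797421/848332) + 11581/((-2*131)) = 10323*(848332/82797421) + 11581/(-262) = 8757331236/82797421 + 11581*(-1/262) = 8757331236/82797421 - 11581/262 = 1335543851231/21692924302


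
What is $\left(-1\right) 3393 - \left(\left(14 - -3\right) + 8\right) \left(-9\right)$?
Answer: $-3168$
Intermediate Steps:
$\left(-1\right) 3393 - \left(\left(14 - -3\right) + 8\right) \left(-9\right) = -3393 - \left(\left(14 + 3\right) + 8\right) \left(-9\right) = -3393 - \left(17 + 8\right) \left(-9\right) = -3393 - 25 \left(-9\right) = -3393 - -225 = -3393 + 225 = -3168$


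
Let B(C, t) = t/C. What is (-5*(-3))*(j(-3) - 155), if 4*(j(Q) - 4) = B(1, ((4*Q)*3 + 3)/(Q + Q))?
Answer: -17955/8 ≈ -2244.4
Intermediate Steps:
j(Q) = 4 + (3 + 12*Q)/(8*Q) (j(Q) = 4 + ((((4*Q)*3 + 3)/(Q + Q))/1)/4 = 4 + (((12*Q + 3)/((2*Q)))*1)/4 = 4 + (((3 + 12*Q)*(1/(2*Q)))*1)/4 = 4 + (((3 + 12*Q)/(2*Q))*1)/4 = 4 + ((3 + 12*Q)/(2*Q))/4 = 4 + (3 + 12*Q)/(8*Q))
(-5*(-3))*(j(-3) - 155) = (-5*(-3))*((⅛)*(3 + 44*(-3))/(-3) - 155) = 15*((⅛)*(-⅓)*(3 - 132) - 155) = 15*((⅛)*(-⅓)*(-129) - 155) = 15*(43/8 - 155) = 15*(-1197/8) = -17955/8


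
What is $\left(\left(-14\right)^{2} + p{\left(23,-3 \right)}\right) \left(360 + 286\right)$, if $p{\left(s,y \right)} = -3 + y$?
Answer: $122740$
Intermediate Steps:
$\left(\left(-14\right)^{2} + p{\left(23,-3 \right)}\right) \left(360 + 286\right) = \left(\left(-14\right)^{2} - 6\right) \left(360 + 286\right) = \left(196 - 6\right) 646 = 190 \cdot 646 = 122740$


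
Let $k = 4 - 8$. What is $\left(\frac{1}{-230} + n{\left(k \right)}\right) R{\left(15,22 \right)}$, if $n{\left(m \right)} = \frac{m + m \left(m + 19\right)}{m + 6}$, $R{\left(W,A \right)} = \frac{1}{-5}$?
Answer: $\frac{7361}{1150} \approx 6.4009$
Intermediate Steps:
$k = -4$ ($k = 4 - 8 = -4$)
$R{\left(W,A \right)} = - \frac{1}{5}$
$n{\left(m \right)} = \frac{m + m \left(19 + m\right)}{6 + m}$
$\left(\frac{1}{-230} + n{\left(k \right)}\right) R{\left(15,22 \right)} = \left(\frac{1}{-230} - \frac{4 \left(20 - 4\right)}{6 - 4}\right) \left(- \frac{1}{5}\right) = \left(- \frac{1}{230} - 4 \cdot \frac{1}{2} \cdot 16\right) \left(- \frac{1}{5}\right) = \left(- \frac{1}{230} - 2 \cdot 16\right) \left(- \frac{1}{5}\right) = \left(- \frac{1}{230} - 32\right) \left(- \frac{1}{5}\right) = \left(- \frac{7361}{230}\right) \left(- \frac{1}{5}\right) = \frac{7361}{1150}$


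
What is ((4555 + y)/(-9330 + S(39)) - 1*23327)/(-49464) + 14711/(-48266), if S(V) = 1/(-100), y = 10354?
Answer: 185813309394739/1113737020010712 ≈ 0.16684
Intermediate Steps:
S(V) = -1/100
((4555 + y)/(-9330 + S(39)) - 1*23327)/(-49464) + 14711/(-48266) = ((4555 + 10354)/(-9330 - 1/100) - 1*23327)/(-49464) + 14711/(-48266) = (14909/(-933001/100) - 23327)*(-1/49464) + 14711*(-1/48266) = (14909*(-100/933001) - 23327)*(-1/49464) - 14711/48266 = (-1490900/933001 - 23327)*(-1/49464) - 14711/48266 = -21765605227/933001*(-1/49464) - 14711/48266 = 21765605227/46149961464 - 14711/48266 = 185813309394739/1113737020010712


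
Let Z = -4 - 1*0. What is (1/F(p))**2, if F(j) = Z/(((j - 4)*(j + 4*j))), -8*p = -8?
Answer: 225/16 ≈ 14.063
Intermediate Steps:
p = 1 (p = -1/8*(-8) = 1)
Z = -4 (Z = -4 + 0 = -4)
F(j) = -4/(5*j*(-4 + j)) (F(j) = -4*1/((j - 4)*(j + 4*j)) = -4*1/(5*j*(-4 + j)) = -4/(5*j*(-4 + j)))
(1/F(p))**2 = (1/(-4/5/(1*(-4 + 1))))**2 = (1/(-4/5*1/(-3)))**2 = (1/(-4/5*1*(-1/3)))**2 = (1/(4/15))**2 = (15/4)**2 = 225/16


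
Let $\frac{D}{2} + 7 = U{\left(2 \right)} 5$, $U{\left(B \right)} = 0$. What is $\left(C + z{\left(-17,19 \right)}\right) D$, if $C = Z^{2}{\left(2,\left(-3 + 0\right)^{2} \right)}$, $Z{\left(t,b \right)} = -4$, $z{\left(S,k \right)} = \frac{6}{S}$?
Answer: $- \frac{3724}{17} \approx -219.06$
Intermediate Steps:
$C = 16$ ($C = \left(-4\right)^{2} = 16$)
$D = -14$ ($D = -14 + 2 \cdot 0 \cdot 5 = -14 + 2 \cdot 0 = -14 + 0 = -14$)
$\left(C + z{\left(-17,19 \right)}\right) D = \left(16 + \frac{6}{-17}\right) \left(-14\right) = \left(16 + 6 \left(- \frac{1}{17}\right)\right) \left(-14\right) = \left(16 - \frac{6}{17}\right) \left(-14\right) = \frac{266}{17} \left(-14\right) = - \frac{3724}{17}$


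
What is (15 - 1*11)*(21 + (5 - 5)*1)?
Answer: 84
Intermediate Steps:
(15 - 1*11)*(21 + (5 - 5)*1) = (15 - 11)*(21 + 0*1) = 4*(21 + 0) = 4*21 = 84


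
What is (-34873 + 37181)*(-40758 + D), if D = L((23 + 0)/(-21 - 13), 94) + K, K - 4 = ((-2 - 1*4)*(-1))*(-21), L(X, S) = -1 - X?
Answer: -1603980374/17 ≈ -9.4352e+7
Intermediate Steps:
K = -122 (K = 4 + ((-2 - 1*4)*(-1))*(-21) = 4 + ((-2 - 4)*(-1))*(-21) = 4 - 6*(-1)*(-21) = 4 + 6*(-21) = 4 - 126 = -122)
D = -4159/34 (D = (-1 - (23 + 0)/(-21 - 13)) - 122 = (-1 - 23/(-34)) - 122 = (-1 - 23*(-1)/34) - 122 = (-1 - 1*(-23/34)) - 122 = (-1 + 23/34) - 122 = -11/34 - 122 = -4159/34 ≈ -122.32)
(-34873 + 37181)*(-40758 + D) = (-34873 + 37181)*(-40758 - 4159/34) = 2308*(-1389931/34) = -1603980374/17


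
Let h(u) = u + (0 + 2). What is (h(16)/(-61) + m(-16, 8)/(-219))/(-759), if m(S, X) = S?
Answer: 2966/10139481 ≈ 0.00029252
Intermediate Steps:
h(u) = 2 + u (h(u) = u + 2 = 2 + u)
(h(16)/(-61) + m(-16, 8)/(-219))/(-759) = ((2 + 16)/(-61) - 16/(-219))/(-759) = (18*(-1/61) - 16*(-1/219))*(-1/759) = (-18/61 + 16/219)*(-1/759) = -2966/13359*(-1/759) = 2966/10139481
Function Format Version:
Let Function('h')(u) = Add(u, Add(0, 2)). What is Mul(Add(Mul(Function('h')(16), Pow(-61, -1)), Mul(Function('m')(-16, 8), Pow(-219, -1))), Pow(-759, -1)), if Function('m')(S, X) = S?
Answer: Rational(2966, 10139481) ≈ 0.00029252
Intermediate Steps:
Function('h')(u) = Add(2, u) (Function('h')(u) = Add(u, 2) = Add(2, u))
Mul(Add(Mul(Function('h')(16), Pow(-61, -1)), Mul(Function('m')(-16, 8), Pow(-219, -1))), Pow(-759, -1)) = Mul(Add(Mul(Add(2, 16), Pow(-61, -1)), Mul(-16, Pow(-219, -1))), Pow(-759, -1)) = Mul(Add(Mul(18, Rational(-1, 61)), Mul(-16, Rational(-1, 219))), Rational(-1, 759)) = Mul(Add(Rational(-18, 61), Rational(16, 219)), Rational(-1, 759)) = Mul(Rational(-2966, 13359), Rational(-1, 759)) = Rational(2966, 10139481)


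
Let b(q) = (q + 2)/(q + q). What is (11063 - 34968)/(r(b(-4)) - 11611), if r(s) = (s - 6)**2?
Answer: 382480/185247 ≈ 2.0647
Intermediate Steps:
b(q) = (2 + q)/(2*q) (b(q) = (2 + q)/((2*q)) = (2 + q)*(1/(2*q)) = (2 + q)/(2*q))
r(s) = (-6 + s)**2
(11063 - 34968)/(r(b(-4)) - 11611) = (11063 - 34968)/((-6 + (1/2)*(2 - 4)/(-4))**2 - 11611) = -23905/((-6 + (1/2)*(-1/4)*(-2))**2 - 11611) = -23905/((-6 + 1/4)**2 - 11611) = -23905/((-23/4)**2 - 11611) = -23905/(529/16 - 11611) = -23905/(-185247/16) = -23905*(-16/185247) = 382480/185247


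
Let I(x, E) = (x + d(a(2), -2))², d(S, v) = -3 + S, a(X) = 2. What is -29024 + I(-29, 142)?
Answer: -28124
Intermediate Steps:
I(x, E) = (-1 + x)² (I(x, E) = (x + (-3 + 2))² = (x - 1)² = (-1 + x)²)
-29024 + I(-29, 142) = -29024 + (-1 - 29)² = -29024 + (-30)² = -29024 + 900 = -28124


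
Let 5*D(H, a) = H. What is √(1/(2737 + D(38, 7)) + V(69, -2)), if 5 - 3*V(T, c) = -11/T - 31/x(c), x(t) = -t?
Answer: √24698817029494/1893774 ≈ 2.6243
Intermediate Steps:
D(H, a) = H/5
V(T, c) = 5/3 - 31/(3*c) + 11/(3*T) (V(T, c) = 5/3 - (-11/T - 31*(-1/c))/3 = 5/3 - (-11/T - (-31)/c)/3 = 5/3 - (-11/T + 31/c)/3 = 5/3 + (-31/(3*c) + 11/(3*T)) = 5/3 - 31/(3*c) + 11/(3*T))
√(1/(2737 + D(38, 7)) + V(69, -2)) = √(1/(2737 + (⅕)*38) + (5/3 - 31/3/(-2) + (11/3)/69)) = √(1/(2737 + 38/5) + (5/3 - 31/3*(-½) + (11/3)*(1/69))) = √(1/(13723/5) + (5/3 + 31/6 + 11/207)) = √(5/13723 + 2851/414) = √(39126343/5681322) = √24698817029494/1893774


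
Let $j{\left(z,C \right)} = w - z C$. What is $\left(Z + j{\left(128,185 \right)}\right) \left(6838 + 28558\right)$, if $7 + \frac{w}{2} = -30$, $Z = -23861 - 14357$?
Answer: $-2193560912$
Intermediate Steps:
$Z = -38218$
$w = -74$ ($w = -14 + 2 \left(-30\right) = -14 - 60 = -74$)
$j{\left(z,C \right)} = -74 - C z$ ($j{\left(z,C \right)} = -74 - z C = -74 - C z$)
$\left(Z + j{\left(128,185 \right)}\right) \left(6838 + 28558\right) = \left(-38218 - \left(74 + 185 \cdot 128\right)\right) \left(6838 + 28558\right) = \left(-38218 - 23754\right) 35396 = \left(-61972\right) 35396 = -2193560912$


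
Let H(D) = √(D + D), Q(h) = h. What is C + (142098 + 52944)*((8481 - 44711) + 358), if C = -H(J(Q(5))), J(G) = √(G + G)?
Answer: -6996546624 - 2^(¾)*5^(¼) ≈ -6.9965e+9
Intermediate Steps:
J(G) = √2*√G (J(G) = √(2*G) = √2*√G)
H(D) = √2*√D (H(D) = √(2*D) = √2*√D)
C = -2^(¾)*5^(¼) (C = -√2*√(√2*√5) = -√2*√(√10) = -√2*10^(¼) = -2^(¾)*5^(¼) ≈ -2.5149)
C + (142098 + 52944)*((8481 - 44711) + 358) = -2^(¾)*5^(¼) + (142098 + 52944)*((8481 - 44711) + 358) = -2^(¾)*5^(¼) + 195042*(-36230 + 358) = -2^(¾)*5^(¼) + 195042*(-35872) = -2^(¾)*5^(¼) - 6996546624 = -6996546624 - 2^(¾)*5^(¼)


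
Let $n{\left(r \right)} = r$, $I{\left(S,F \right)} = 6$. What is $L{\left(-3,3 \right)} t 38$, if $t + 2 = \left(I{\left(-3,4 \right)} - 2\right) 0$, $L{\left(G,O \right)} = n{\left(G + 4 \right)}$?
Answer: $-76$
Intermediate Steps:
$L{\left(G,O \right)} = 4 + G$ ($L{\left(G,O \right)} = G + 4 = 4 + G$)
$t = -2$ ($t = -2 + \left(6 - 2\right) 0 = -2 + 4 \cdot 0 = -2 + 0 = -2$)
$L{\left(-3,3 \right)} t 38 = \left(4 - 3\right) \left(-2\right) 38 = 1 \left(-2\right) 38 = \left(-2\right) 38 = -76$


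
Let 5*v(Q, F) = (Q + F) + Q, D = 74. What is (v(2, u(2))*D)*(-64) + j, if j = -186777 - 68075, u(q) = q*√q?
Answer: -1293204/5 - 9472*√2/5 ≈ -2.6132e+5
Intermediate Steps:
u(q) = q^(3/2)
v(Q, F) = F/5 + 2*Q/5 (v(Q, F) = ((Q + F) + Q)/5 = ((F + Q) + Q)/5 = (F + 2*Q)/5 = F/5 + 2*Q/5)
j = -254852
(v(2, u(2))*D)*(-64) + j = ((2^(3/2)/5 + (⅖)*2)*74)*(-64) - 254852 = (((2*√2)/5 + ⅘)*74)*(-64) - 254852 = ((2*√2/5 + ⅘)*74)*(-64) - 254852 = ((⅘ + 2*√2/5)*74)*(-64) - 254852 = (296/5 + 148*√2/5)*(-64) - 254852 = (-18944/5 - 9472*√2/5) - 254852 = -1293204/5 - 9472*√2/5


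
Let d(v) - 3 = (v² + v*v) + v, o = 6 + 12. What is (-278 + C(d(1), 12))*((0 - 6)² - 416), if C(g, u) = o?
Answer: 98800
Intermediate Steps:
o = 18
d(v) = 3 + v + 2*v² (d(v) = 3 + ((v² + v*v) + v) = 3 + ((v² + v²) + v) = 3 + (2*v² + v) = 3 + (v + 2*v²) = 3 + v + 2*v²)
C(g, u) = 18
(-278 + C(d(1), 12))*((0 - 6)² - 416) = (-278 + 18)*((0 - 6)² - 416) = -260*((-6)² - 416) = -260*(36 - 416) = -260*(-380) = 98800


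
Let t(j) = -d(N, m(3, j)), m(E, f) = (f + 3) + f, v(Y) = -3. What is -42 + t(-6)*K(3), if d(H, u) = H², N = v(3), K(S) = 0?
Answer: -42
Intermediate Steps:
m(E, f) = 3 + 2*f (m(E, f) = (3 + f) + f = 3 + 2*f)
N = -3
t(j) = -9 (t(j) = -1*(-3)² = -1*9 = -9)
-42 + t(-6)*K(3) = -42 - 9*0 = -42 + 0 = -42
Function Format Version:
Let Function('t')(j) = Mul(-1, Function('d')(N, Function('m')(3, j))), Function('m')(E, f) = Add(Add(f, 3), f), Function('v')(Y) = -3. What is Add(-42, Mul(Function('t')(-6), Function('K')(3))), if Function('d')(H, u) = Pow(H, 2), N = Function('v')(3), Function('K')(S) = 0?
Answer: -42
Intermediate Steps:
Function('m')(E, f) = Add(3, Mul(2, f)) (Function('m')(E, f) = Add(Add(3, f), f) = Add(3, Mul(2, f)))
N = -3
Function('t')(j) = -9 (Function('t')(j) = Mul(-1, Pow(-3, 2)) = Mul(-1, 9) = -9)
Add(-42, Mul(Function('t')(-6), Function('K')(3))) = Add(-42, Mul(-9, 0)) = Add(-42, 0) = -42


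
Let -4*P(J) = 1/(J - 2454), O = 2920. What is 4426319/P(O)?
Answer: -8250658616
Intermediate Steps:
P(J) = -1/(4*(-2454 + J)) (P(J) = -1/(4*(J - 2454)) = -1/(4*(-2454 + J)))
4426319/P(O) = 4426319/((-1/(-9816 + 4*2920))) = 4426319/((-1/(-9816 + 11680))) = 4426319/((-1/1864)) = 4426319/((-1*1/1864)) = 4426319/(-1/1864) = 4426319*(-1864) = -8250658616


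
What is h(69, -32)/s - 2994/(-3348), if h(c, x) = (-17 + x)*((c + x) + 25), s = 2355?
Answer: -173353/438030 ≈ -0.39576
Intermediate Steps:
h(c, x) = (-17 + x)*(25 + c + x)
h(69, -32)/s - 2994/(-3348) = (-425 + (-32)**2 - 17*69 + 8*(-32) + 69*(-32))/2355 - 2994/(-3348) = (-425 + 1024 - 1173 - 256 - 2208)*(1/2355) - 2994*(-1/3348) = -3038*1/2355 + 499/558 = -3038/2355 + 499/558 = -173353/438030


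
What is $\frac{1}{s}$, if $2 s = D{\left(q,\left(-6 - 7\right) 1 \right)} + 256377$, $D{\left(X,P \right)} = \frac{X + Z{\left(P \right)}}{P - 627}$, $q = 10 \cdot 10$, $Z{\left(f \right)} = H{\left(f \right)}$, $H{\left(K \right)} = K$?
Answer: $\frac{1280}{164081193} \approx 7.801 \cdot 10^{-6}$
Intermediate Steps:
$Z{\left(f \right)} = f$
$q = 100$
$D{\left(X,P \right)} = \frac{P + X}{-627 + P}$ ($D{\left(X,P \right)} = \frac{X + P}{P - 627} = \frac{P + X}{-627 + P}$)
$s = \frac{164081193}{1280}$ ($s = \frac{\frac{\left(-6 - 7\right) 1 + 100}{-627 + \left(-6 - 7\right) 1} + 256377}{2} = \frac{\frac{\left(-13\right) 1 + 100}{-627 - 13} + 256377}{2} = \frac{\frac{-13 + 100}{-627 - 13} + 256377}{2} = \frac{\frac{1}{-640} \cdot 87 + 256377}{2} = \frac{\left(- \frac{1}{640}\right) 87 + 256377}{2} = \frac{- \frac{87}{640} + 256377}{2} = \frac{1}{2} \cdot \frac{164081193}{640} = \frac{164081193}{1280} \approx 1.2819 \cdot 10^{5}$)
$\frac{1}{s} = \frac{1}{\frac{164081193}{1280}} = \frac{1280}{164081193}$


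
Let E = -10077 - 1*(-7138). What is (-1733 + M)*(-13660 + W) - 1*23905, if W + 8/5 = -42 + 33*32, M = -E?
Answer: -76384553/5 ≈ -1.5277e+7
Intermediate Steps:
E = -2939 (E = -10077 + 7138 = -2939)
M = 2939 (M = -1*(-2939) = 2939)
W = 5062/5 (W = -8/5 + (-42 + 33*32) = -8/5 + (-42 + 1056) = -8/5 + 1014 = 5062/5 ≈ 1012.4)
(-1733 + M)*(-13660 + W) - 1*23905 = (-1733 + 2939)*(-13660 + 5062/5) - 1*23905 = 1206*(-63238/5) - 23905 = -76265028/5 - 23905 = -76384553/5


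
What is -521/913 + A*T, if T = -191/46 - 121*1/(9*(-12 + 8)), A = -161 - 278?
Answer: 262097197/755964 ≈ 346.71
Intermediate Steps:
A = -439
T = -655/828 (T = -191*1/46 - 121/(9*(-4)) = -191/46 - 121/(-36) = -191/46 - 121*(-1/36) = -191/46 + 121/36 = -655/828 ≈ -0.79106)
-521/913 + A*T = -521/913 - 439*(-655/828) = -521*1/913 + 287545/828 = -521/913 + 287545/828 = 262097197/755964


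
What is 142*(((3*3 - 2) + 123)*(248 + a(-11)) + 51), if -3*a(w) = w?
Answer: 13959026/3 ≈ 4.6530e+6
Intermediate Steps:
a(w) = -w/3
142*(((3*3 - 2) + 123)*(248 + a(-11)) + 51) = 142*(((3*3 - 2) + 123)*(248 - 1/3*(-11)) + 51) = 142*(((9 - 2) + 123)*(248 + 11/3) + 51) = 142*((7 + 123)*(755/3) + 51) = 142*(130*(755/3) + 51) = 142*(98150/3 + 51) = 142*(98303/3) = 13959026/3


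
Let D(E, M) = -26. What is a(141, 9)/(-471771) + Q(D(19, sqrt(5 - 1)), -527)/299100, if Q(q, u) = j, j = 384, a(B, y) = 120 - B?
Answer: 5206699/3919630725 ≈ 0.0013284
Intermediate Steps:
Q(q, u) = 384
a(141, 9)/(-471771) + Q(D(19, sqrt(5 - 1)), -527)/299100 = (120 - 1*141)/(-471771) + 384/299100 = (120 - 141)*(-1/471771) + 384*(1/299100) = -21*(-1/471771) + 32/24925 = 7/157257 + 32/24925 = 5206699/3919630725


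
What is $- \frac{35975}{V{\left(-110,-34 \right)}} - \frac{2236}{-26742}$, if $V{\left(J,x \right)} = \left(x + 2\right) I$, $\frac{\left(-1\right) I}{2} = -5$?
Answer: $\frac{96275897}{855744} \approx 112.51$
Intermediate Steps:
$I = 10$ ($I = \left(-2\right) \left(-5\right) = 10$)
$V{\left(J,x \right)} = 20 + 10 x$ ($V{\left(J,x \right)} = \left(x + 2\right) 10 = \left(2 + x\right) 10 = 20 + 10 x$)
$- \frac{35975}{V{\left(-110,-34 \right)}} - \frac{2236}{-26742} = - \frac{35975}{20 + 10 \left(-34\right)} - \frac{2236}{-26742} = - \frac{35975}{20 - 340} - - \frac{1118}{13371} = - \frac{35975}{-320} + \frac{1118}{13371} = \left(-35975\right) \left(- \frac{1}{320}\right) + \frac{1118}{13371} = \frac{7195}{64} + \frac{1118}{13371} = \frac{96275897}{855744}$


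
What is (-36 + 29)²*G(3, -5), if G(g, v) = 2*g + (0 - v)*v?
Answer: -931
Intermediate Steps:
G(g, v) = -v² + 2*g (G(g, v) = 2*g + (-v)*v = 2*g - v² = -v² + 2*g)
(-36 + 29)²*G(3, -5) = (-36 + 29)²*(-1*(-5)² + 2*3) = (-7)²*(-1*25 + 6) = 49*(-25 + 6) = 49*(-19) = -931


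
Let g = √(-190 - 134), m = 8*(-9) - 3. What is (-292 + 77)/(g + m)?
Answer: 5375/1983 + 430*I/661 ≈ 2.7105 + 0.65053*I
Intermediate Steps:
m = -75 (m = -72 - 3 = -75)
g = 18*I (g = √(-324) = 18*I ≈ 18.0*I)
(-292 + 77)/(g + m) = (-292 + 77)/(18*I - 75) = -215*(-75 - 18*I)/5949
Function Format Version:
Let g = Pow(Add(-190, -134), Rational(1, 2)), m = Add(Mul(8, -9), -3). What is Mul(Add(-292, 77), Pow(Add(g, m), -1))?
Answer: Add(Rational(5375, 1983), Mul(Rational(430, 661), I)) ≈ Add(2.7105, Mul(0.65053, I))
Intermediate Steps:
m = -75 (m = Add(-72, -3) = -75)
g = Mul(18, I) (g = Pow(-324, Rational(1, 2)) = Mul(18, I) ≈ Mul(18.000, I))
Mul(Add(-292, 77), Pow(Add(g, m), -1)) = Mul(Add(-292, 77), Pow(Add(Mul(18, I), -75), -1)) = Mul(-215, Pow(Add(-75, Mul(18, I)), -1)) = Mul(-215, Mul(Rational(1, 5949), Add(-75, Mul(-18, I)))) = Mul(Rational(-215, 5949), Add(-75, Mul(-18, I)))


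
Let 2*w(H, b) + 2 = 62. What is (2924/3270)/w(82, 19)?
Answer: 731/24525 ≈ 0.029806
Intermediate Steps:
w(H, b) = 30 (w(H, b) = -1 + (½)*62 = -1 + 31 = 30)
(2924/3270)/w(82, 19) = (2924/3270)/30 = (2924*(1/3270))*(1/30) = (1462/1635)*(1/30) = 731/24525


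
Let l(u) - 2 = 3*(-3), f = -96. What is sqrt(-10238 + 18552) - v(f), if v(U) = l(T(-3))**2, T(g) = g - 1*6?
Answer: -49 + sqrt(8314) ≈ 42.181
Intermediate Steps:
T(g) = -6 + g (T(g) = g - 6 = -6 + g)
l(u) = -7 (l(u) = 2 + 3*(-3) = 2 - 9 = -7)
v(U) = 49 (v(U) = (-7)**2 = 49)
sqrt(-10238 + 18552) - v(f) = sqrt(-10238 + 18552) - 1*49 = sqrt(8314) - 49 = -49 + sqrt(8314)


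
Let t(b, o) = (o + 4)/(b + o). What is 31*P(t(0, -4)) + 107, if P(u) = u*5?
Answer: 107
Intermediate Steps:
t(b, o) = (4 + o)/(b + o)
P(u) = 5*u
31*P(t(0, -4)) + 107 = 31*(5*((4 - 4)/(0 - 4))) + 107 = 31*(5*(0/(-4))) + 107 = 31*(5*(-1/4*0)) + 107 = 31*(5*0) + 107 = 31*0 + 107 = 0 + 107 = 107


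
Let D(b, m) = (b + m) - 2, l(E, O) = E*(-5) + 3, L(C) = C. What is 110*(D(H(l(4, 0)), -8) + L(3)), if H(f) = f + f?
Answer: -4510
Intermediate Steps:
l(E, O) = 3 - 5*E (l(E, O) = -5*E + 3 = 3 - 5*E)
H(f) = 2*f
D(b, m) = -2 + b + m
110*(D(H(l(4, 0)), -8) + L(3)) = 110*((-2 + 2*(3 - 5*4) - 8) + 3) = 110*((-2 + 2*(3 - 20) - 8) + 3) = 110*((-2 + 2*(-17) - 8) + 3) = 110*((-2 - 34 - 8) + 3) = 110*(-44 + 3) = 110*(-41) = -4510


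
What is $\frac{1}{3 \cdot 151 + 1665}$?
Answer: $\frac{1}{2118} \approx 0.00047214$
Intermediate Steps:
$\frac{1}{3 \cdot 151 + 1665} = \frac{1}{453 + 1665} = \frac{1}{2118}$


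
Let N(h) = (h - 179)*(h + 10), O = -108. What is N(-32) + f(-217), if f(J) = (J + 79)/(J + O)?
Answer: 1508788/325 ≈ 4642.4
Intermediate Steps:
f(J) = (79 + J)/(-108 + J) (f(J) = (J + 79)/(J - 108) = (79 + J)/(-108 + J))
N(h) = (-179 + h)*(10 + h)
N(-32) + f(-217) = (-1790 + (-32)² - 169*(-32)) + (79 - 217)/(-108 - 217) = (-1790 + 1024 + 5408) - 138/(-325) = 4642 - 1/325*(-138) = 4642 + 138/325 = 1508788/325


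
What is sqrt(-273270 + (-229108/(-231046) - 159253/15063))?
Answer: I*sqrt(827498189203408272918003)/1740122949 ≈ 522.76*I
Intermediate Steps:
sqrt(-273270 + (-229108/(-231046) - 159253/15063)) = sqrt(-273270 + (-229108*(-1/231046) - 159253*1/15063)) = sqrt(-273270 + (114554/115523 - 159253/15063)) = sqrt(-273270 - 16671857417/1740122949) = sqrt(-475540070130647/1740122949) = I*sqrt(827498189203408272918003)/1740122949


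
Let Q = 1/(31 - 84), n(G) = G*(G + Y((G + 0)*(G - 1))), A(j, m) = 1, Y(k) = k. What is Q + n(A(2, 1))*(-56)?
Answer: -2969/53 ≈ -56.019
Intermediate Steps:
n(G) = G*(G + G*(-1 + G)) (n(G) = G*(G + (G + 0)*(G - 1)) = G*(G + G*(-1 + G)))
Q = -1/53 (Q = 1/(-53) = -1/53 ≈ -0.018868)
Q + n(A(2, 1))*(-56) = -1/53 + 1³*(-56) = -1/53 + 1*(-56) = -1/53 - 56 = -2969/53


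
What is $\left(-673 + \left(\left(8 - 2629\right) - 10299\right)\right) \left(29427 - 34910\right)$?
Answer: $74530419$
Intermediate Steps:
$\left(-673 + \left(\left(8 - 2629\right) - 10299\right)\right) \left(29427 - 34910\right) = \left(-673 - 12920\right) \left(-5483\right) = \left(-13593\right) \left(-5483\right) = 74530419$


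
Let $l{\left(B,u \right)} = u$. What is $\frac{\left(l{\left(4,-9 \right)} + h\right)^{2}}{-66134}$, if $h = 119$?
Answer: $- \frac{6050}{33067} \approx -0.18296$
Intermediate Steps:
$\frac{\left(l{\left(4,-9 \right)} + h\right)^{2}}{-66134} = \frac{\left(-9 + 119\right)^{2}}{-66134} = 110^{2} \left(- \frac{1}{66134}\right) = 12100 \left(- \frac{1}{66134}\right) = - \frac{6050}{33067}$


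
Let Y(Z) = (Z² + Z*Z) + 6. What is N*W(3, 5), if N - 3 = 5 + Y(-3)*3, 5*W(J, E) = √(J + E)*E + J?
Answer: 48 + 160*√2 ≈ 274.27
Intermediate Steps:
Y(Z) = 6 + 2*Z² (Y(Z) = (Z² + Z²) + 6 = 2*Z² + 6 = 6 + 2*Z²)
W(J, E) = J/5 + E*√(E + J)/5 (W(J, E) = (√(J + E)*E + J)/5 = (√(E + J)*E + J)/5 = (E*√(E + J) + J)/5 = (J + E*√(E + J))/5 = J/5 + E*√(E + J)/5)
N = 80 (N = 3 + (5 + (6 + 2*(-3)²)*3) = 3 + (5 + (6 + 2*9)*3) = 3 + (5 + (6 + 18)*3) = 3 + (5 + 24*3) = 3 + (5 + 72) = 3 + 77 = 80)
N*W(3, 5) = 80*((⅕)*3 + (⅕)*5*√(5 + 3)) = 80*(⅗ + (⅕)*5*√8) = 80*(⅗ + (⅕)*5*(2*√2)) = 80*(⅗ + 2*√2) = 48 + 160*√2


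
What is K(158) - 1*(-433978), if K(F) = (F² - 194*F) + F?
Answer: 428448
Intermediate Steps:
K(F) = F² - 193*F
K(158) - 1*(-433978) = 158*(-193 + 158) - 1*(-433978) = 158*(-35) + 433978 = -5530 + 433978 = 428448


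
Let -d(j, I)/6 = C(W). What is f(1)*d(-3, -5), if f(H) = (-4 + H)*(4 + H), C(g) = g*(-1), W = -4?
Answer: 360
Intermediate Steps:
C(g) = -g
d(j, I) = -24 (d(j, I) = -(-6)*(-4) = -6*4 = -24)
f(1)*d(-3, -5) = (-16 + 1²)*(-24) = (-16 + 1)*(-24) = -15*(-24) = 360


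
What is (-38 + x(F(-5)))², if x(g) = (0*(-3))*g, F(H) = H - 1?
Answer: 1444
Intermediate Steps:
F(H) = -1 + H
x(g) = 0 (x(g) = 0*g = 0)
(-38 + x(F(-5)))² = (-38 + 0)² = (-38)² = 1444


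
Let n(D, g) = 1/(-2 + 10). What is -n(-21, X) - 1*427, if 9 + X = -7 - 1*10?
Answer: -3417/8 ≈ -427.13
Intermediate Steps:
X = -26 (X = -9 + (-7 - 1*10) = -9 + (-7 - 10) = -9 - 17 = -26)
n(D, g) = ⅛ (n(D, g) = 1/8 = ⅛)
-n(-21, X) - 1*427 = -1*⅛ - 1*427 = -⅛ - 427 = -3417/8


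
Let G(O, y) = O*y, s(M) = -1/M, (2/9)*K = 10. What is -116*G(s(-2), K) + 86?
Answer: -2524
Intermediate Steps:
K = 45 (K = (9/2)*10 = 45)
-116*G(s(-2), K) + 86 = -116*(-1/(-2))*45 + 86 = -116*(-1*(-1/2))*45 + 86 = -58*45 + 86 = -116*45/2 + 86 = -2610 + 86 = -2524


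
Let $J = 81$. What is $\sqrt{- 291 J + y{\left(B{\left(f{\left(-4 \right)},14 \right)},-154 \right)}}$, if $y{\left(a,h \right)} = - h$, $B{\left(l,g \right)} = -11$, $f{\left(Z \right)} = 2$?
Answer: $i \sqrt{23417} \approx 153.03 i$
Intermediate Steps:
$\sqrt{- 291 J + y{\left(B{\left(f{\left(-4 \right)},14 \right)},-154 \right)}} = \sqrt{\left(-291\right) 81 - -154} = \sqrt{-23571 + 154} = \sqrt{-23417} = i \sqrt{23417}$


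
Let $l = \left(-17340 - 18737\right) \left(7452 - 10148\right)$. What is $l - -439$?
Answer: $97264031$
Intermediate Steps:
$l = 97263592$ ($l = \left(-36077\right) \left(-2696\right) = 97263592$)
$l - -439 = 97263592 - -439 = 97263592 + 439 = 97264031$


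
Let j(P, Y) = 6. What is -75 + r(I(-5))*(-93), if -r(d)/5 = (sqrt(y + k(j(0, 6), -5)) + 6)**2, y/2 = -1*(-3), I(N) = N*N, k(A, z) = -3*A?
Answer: 11085 + 11160*I*sqrt(3) ≈ 11085.0 + 19330.0*I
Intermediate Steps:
I(N) = N**2
y = 6 (y = 2*(-1*(-3)) = 2*3 = 6)
r(d) = -5*(6 + 2*I*sqrt(3))**2 (r(d) = -5*(sqrt(6 - 3*6) + 6)**2 = -5*(sqrt(6 - 18) + 6)**2 = -5*(sqrt(-12) + 6)**2 = -5*(2*I*sqrt(3) + 6)**2 = -5*(6 + 2*I*sqrt(3))**2)
-75 + r(I(-5))*(-93) = -75 + (-120 - 120*I*sqrt(3))*(-93) = -75 + (11160 + 11160*I*sqrt(3)) = 11085 + 11160*I*sqrt(3)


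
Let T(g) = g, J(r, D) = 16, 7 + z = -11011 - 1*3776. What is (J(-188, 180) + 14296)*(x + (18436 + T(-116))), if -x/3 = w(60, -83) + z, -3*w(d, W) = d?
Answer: 898249744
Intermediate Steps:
w(d, W) = -d/3
z = -14794 (z = -7 + (-11011 - 1*3776) = -7 + (-11011 - 3776) = -7 - 14787 = -14794)
x = 44442 (x = -3*(-⅓*60 - 14794) = -3*(-20 - 14794) = -3*(-14814) = 44442)
(J(-188, 180) + 14296)*(x + (18436 + T(-116))) = (16 + 14296)*(44442 + (18436 - 116)) = 14312*(44442 + 18320) = 14312*62762 = 898249744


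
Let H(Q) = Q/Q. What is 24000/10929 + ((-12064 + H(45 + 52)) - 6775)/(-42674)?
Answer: 205009417/77730691 ≈ 2.6374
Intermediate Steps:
H(Q) = 1
24000/10929 + ((-12064 + H(45 + 52)) - 6775)/(-42674) = 24000/10929 + ((-12064 + 1) - 6775)/(-42674) = 24000*(1/10929) + (-12063 - 6775)*(-1/42674) = 8000/3643 - 18838*(-1/42674) = 8000/3643 + 9419/21337 = 205009417/77730691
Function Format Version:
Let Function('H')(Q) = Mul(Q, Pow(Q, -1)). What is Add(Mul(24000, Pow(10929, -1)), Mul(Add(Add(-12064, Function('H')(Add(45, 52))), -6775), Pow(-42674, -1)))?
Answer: Rational(205009417, 77730691) ≈ 2.6374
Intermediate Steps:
Function('H')(Q) = 1
Add(Mul(24000, Pow(10929, -1)), Mul(Add(Add(-12064, Function('H')(Add(45, 52))), -6775), Pow(-42674, -1))) = Add(Mul(24000, Pow(10929, -1)), Mul(Add(Add(-12064, 1), -6775), Pow(-42674, -1))) = Add(Mul(24000, Rational(1, 10929)), Mul(Add(-12063, -6775), Rational(-1, 42674))) = Add(Rational(8000, 3643), Mul(-18838, Rational(-1, 42674))) = Add(Rational(8000, 3643), Rational(9419, 21337)) = Rational(205009417, 77730691)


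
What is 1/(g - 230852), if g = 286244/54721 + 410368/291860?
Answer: -3992717765/921700381755488 ≈ -4.3319e-6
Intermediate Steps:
g = 26499730292/3992717765 (g = 286244*(1/54721) + 410368*(1/291860) = 286244/54721 + 102592/72965 = 26499730292/3992717765 ≈ 6.6370)
1/(g - 230852) = 1/(26499730292/3992717765 - 230852) = 1/(-921700381755488/3992717765) = -3992717765/921700381755488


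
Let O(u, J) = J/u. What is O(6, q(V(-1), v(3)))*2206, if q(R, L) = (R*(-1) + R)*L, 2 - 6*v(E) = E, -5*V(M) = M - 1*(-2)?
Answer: 0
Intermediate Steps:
V(M) = -⅖ - M/5 (V(M) = -(M - 1*(-2))/5 = -(M + 2)/5 = -(2 + M)/5 = -⅖ - M/5)
v(E) = ⅓ - E/6
q(R, L) = 0 (q(R, L) = (-R + R)*L = 0*L = 0)
O(6, q(V(-1), v(3)))*2206 = (0/6)*2206 = (0*(⅙))*2206 = 0*2206 = 0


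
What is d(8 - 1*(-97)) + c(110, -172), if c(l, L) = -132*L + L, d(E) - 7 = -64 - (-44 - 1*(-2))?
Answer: 22517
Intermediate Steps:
d(E) = -15 (d(E) = 7 + (-64 - (-44 - 1*(-2))) = 7 + (-64 - (-44 + 2)) = 7 + (-64 - 1*(-42)) = 7 + (-64 + 42) = 7 - 22 = -15)
c(l, L) = -131*L
d(8 - 1*(-97)) + c(110, -172) = -15 - 131*(-172) = -15 + 22532 = 22517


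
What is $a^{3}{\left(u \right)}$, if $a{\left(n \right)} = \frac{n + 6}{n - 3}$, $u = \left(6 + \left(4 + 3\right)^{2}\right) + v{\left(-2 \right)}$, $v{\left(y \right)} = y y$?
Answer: $\frac{274625}{175616} \approx 1.5638$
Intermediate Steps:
$v{\left(y \right)} = y^{2}$
$u = 59$ ($u = \left(6 + \left(4 + 3\right)^{2}\right) + \left(-2\right)^{2} = \left(6 + 7^{2}\right) + 4 = \left(6 + 49\right) + 4 = 55 + 4 = 59$)
$a{\left(n \right)} = \frac{6 + n}{-3 + n}$
$a^{3}{\left(u \right)} = \left(\frac{6 + 59}{-3 + 59}\right)^{3} = \left(\frac{1}{56} \cdot 65\right)^{3} = \left(\frac{65}{56}\right)^{3} = \frac{274625}{175616}$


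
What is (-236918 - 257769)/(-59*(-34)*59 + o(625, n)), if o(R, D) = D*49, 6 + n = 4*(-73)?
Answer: -494687/103752 ≈ -4.7680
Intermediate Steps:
n = -298 (n = -6 + 4*(-73) = -6 - 292 = -298)
o(R, D) = 49*D
(-236918 - 257769)/(-59*(-34)*59 + o(625, n)) = (-236918 - 257769)/(-59*(-34)*59 + 49*(-298)) = -494687/(2006*59 - 14602) = -494687/(118354 - 14602) = -494687/103752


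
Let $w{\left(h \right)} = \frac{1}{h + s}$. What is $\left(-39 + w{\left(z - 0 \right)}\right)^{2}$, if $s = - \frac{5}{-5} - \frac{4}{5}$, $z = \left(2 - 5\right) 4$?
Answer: $\frac{5317636}{3481} \approx 1527.6$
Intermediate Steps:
$z = -12$ ($z = \left(-3\right) 4 = -12$)
$s = \frac{1}{5}$ ($s = \left(-5\right) \left(- \frac{1}{5}\right) - \frac{4}{5} = 1 - \frac{4}{5} = \frac{1}{5} \approx 0.2$)
$w{\left(h \right)} = \frac{1}{\frac{1}{5} + h}$ ($w{\left(h \right)} = \frac{1}{h + \frac{1}{5}} = \frac{1}{\frac{1}{5} + h}$)
$\left(-39 + w{\left(z - 0 \right)}\right)^{2} = \left(-39 + \frac{5}{1 + 5 \left(-12 - 0\right)}\right)^{2} = \left(-39 + \frac{5}{1 + 5 \left(-12 + 0\right)}\right)^{2} = \left(-39 + \frac{5}{1 + 5 \left(-12\right)}\right)^{2} = \left(-39 + \frac{5}{1 - 60}\right)^{2} = \left(-39 + \frac{5}{-59}\right)^{2} = \left(-39 + 5 \left(- \frac{1}{59}\right)\right)^{2} = \left(-39 - \frac{5}{59}\right)^{2} = \left(- \frac{2306}{59}\right)^{2} = \frac{5317636}{3481}$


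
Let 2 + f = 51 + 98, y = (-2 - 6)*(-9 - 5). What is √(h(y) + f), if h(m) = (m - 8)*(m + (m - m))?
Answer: √11795 ≈ 108.60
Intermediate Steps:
y = 112 (y = -8*(-14) = 112)
f = 147 (f = -2 + (51 + 98) = -2 + 149 = 147)
h(m) = m*(-8 + m) (h(m) = (-8 + m)*(m + 0) = (-8 + m)*m = m*(-8 + m))
√(h(y) + f) = √(112*(-8 + 112) + 147) = √(112*104 + 147) = √(11648 + 147) = √11795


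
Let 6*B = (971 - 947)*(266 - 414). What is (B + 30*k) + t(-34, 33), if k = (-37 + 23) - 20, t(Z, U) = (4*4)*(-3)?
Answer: -1660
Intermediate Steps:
t(Z, U) = -48 (t(Z, U) = 16*(-3) = -48)
B = -592 (B = ((971 - 947)*(266 - 414))/6 = (24*(-148))/6 = (⅙)*(-3552) = -592)
k = -34 (k = -14 - 20 = -34)
(B + 30*k) + t(-34, 33) = (-592 + 30*(-34)) - 48 = (-592 - 1020) - 48 = -1612 - 48 = -1660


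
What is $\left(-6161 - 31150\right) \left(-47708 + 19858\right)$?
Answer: $1039111350$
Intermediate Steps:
$\left(-6161 - 31150\right) \left(-47708 + 19858\right) = \left(-37311\right) \left(-27850\right) = 1039111350$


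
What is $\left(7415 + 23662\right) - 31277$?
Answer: $-200$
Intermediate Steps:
$\left(7415 + 23662\right) - 31277 = 31077 - 31277 = -200$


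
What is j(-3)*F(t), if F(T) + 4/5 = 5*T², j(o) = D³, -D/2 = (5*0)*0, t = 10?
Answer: 0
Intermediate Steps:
D = 0 (D = -2*5*0*0 = -0*0 = -2*0 = 0)
j(o) = 0 (j(o) = 0³ = 0)
F(T) = -⅘ + 5*T²
j(-3)*F(t) = 0*(-⅘ + 5*10²) = 0*(-⅘ + 5*100) = 0*(-⅘ + 500) = 0*(2496/5) = 0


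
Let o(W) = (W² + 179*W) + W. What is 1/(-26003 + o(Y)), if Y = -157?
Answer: -1/29614 ≈ -3.3768e-5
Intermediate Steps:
o(W) = W² + 180*W
1/(-26003 + o(Y)) = 1/(-26003 - 157*(180 - 157)) = 1/(-26003 - 157*23) = 1/(-26003 - 3611) = 1/(-29614) = -1/29614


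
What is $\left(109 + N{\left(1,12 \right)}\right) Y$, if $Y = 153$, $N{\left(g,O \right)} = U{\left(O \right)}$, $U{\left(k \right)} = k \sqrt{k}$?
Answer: $16677 + 3672 \sqrt{3} \approx 23037.0$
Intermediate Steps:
$U{\left(k \right)} = k^{\frac{3}{2}}$
$N{\left(g,O \right)} = O^{\frac{3}{2}}$
$\left(109 + N{\left(1,12 \right)}\right) Y = \left(109 + 12^{\frac{3}{2}}\right) 153 = \left(109 + 24 \sqrt{3}\right) 153 = 16677 + 3672 \sqrt{3}$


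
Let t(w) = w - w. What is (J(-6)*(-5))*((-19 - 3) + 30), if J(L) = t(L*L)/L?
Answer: 0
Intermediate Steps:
t(w) = 0
J(L) = 0 (J(L) = 0/L = 0)
(J(-6)*(-5))*((-19 - 3) + 30) = (0*(-5))*((-19 - 3) + 30) = 0*(-22 + 30) = 0*8 = 0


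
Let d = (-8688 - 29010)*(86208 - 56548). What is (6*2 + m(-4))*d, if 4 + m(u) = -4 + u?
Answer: 0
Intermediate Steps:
m(u) = -8 + u (m(u) = -4 + (-4 + u) = -8 + u)
d = -1118122680 (d = -37698*29660 = -1118122680)
(6*2 + m(-4))*d = (6*2 + (-8 - 4))*(-1118122680) = (12 - 12)*(-1118122680) = 0*(-1118122680) = 0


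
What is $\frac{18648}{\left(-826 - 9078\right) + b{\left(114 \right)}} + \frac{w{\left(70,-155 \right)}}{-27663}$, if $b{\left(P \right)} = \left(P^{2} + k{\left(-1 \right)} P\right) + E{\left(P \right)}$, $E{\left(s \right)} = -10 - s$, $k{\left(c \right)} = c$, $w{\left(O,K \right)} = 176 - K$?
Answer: $\frac{257457475}{39475101} \approx 6.522$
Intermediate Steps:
$b{\left(P \right)} = -10 + P^{2} - 2 P$ ($b{\left(P \right)} = \left(P^{2} - P\right) - \left(10 + P\right) = -10 + P^{2} - 2 P$)
$\frac{18648}{\left(-826 - 9078\right) + b{\left(114 \right)}} + \frac{w{\left(70,-155 \right)}}{-27663} = \frac{18648}{\left(-826 - 9078\right) - \left(238 - 12996\right)} + \frac{176 - -155}{-27663} = \frac{18648}{-9904 - -12758} + \left(176 + 155\right) \left(- \frac{1}{27663}\right) = \frac{18648}{-9904 + 12758} + 331 \left(- \frac{1}{27663}\right) = \frac{18648}{2854} - \frac{331}{27663} = 18648 \cdot \frac{1}{2854} - \frac{331}{27663} = \frac{9324}{1427} - \frac{331}{27663} = \frac{257457475}{39475101}$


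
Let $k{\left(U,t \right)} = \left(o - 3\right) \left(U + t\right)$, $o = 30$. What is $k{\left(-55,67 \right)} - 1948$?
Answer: $-1624$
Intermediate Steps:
$k{\left(U,t \right)} = 27 U + 27 t$ ($k{\left(U,t \right)} = \left(30 - 3\right) \left(U + t\right) = 27 \left(U + t\right) = 27 U + 27 t$)
$k{\left(-55,67 \right)} - 1948 = \left(27 \left(-55\right) + 27 \cdot 67\right) - 1948 = \left(-1485 + 1809\right) - 1948 = 324 - 1948 = -1624$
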